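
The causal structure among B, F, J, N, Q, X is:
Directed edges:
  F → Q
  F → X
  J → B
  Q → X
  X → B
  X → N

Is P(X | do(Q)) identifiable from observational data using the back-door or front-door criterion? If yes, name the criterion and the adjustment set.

P(X|do(Q)): backdoor, adjust for {F}.

desc(Q)\{Q}={B,N,X}; candidates ⊆ {F,J}.
size 0: {}; under {} Q still reaches {B,F,N,X} ∋ X.
{F}: Q⊥X given {F} in G with Q→· removed — back-door holds.
P(X|do(Q)) = Σ_{F} P(X|Q,F)·P(F).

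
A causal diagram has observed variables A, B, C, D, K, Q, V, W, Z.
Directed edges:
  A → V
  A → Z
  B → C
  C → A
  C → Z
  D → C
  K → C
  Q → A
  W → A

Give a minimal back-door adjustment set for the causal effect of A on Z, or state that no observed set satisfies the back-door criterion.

A→Z: minimal back-door set {C}.

desc(A)\{A}={V,Z}; candidates ⊆ {B,C,D,K,Q,W}.
size 0: {}; under {} A still reaches {B,C,D,K,Q,W,Z} ∋ Z.
{C}: A⊥Z given {C} in G with A→· removed — back-door holds.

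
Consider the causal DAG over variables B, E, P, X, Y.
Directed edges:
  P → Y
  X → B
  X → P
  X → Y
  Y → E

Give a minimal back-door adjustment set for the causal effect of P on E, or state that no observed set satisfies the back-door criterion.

P→E: minimal back-door set {X}.

desc(P)\{P}={E,Y}; candidates ⊆ {B,X}.
size 0: {}; under {} P still reaches {B,E,X,Y} ∋ E.
{X}: P⊥E given {X} in G with P→· removed — back-door holds.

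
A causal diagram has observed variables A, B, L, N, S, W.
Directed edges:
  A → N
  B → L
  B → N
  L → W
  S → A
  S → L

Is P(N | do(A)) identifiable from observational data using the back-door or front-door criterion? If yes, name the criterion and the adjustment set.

desc(A)\{A}={N}; candidates ⊆ {B,L,S,W}.
∅: A⊥N given ∅ in G with A→· removed — back-door holds.
P(N|do(A)) = P(N|A) — no adjustment needed.

P(N|do(A)): backdoor, adjust for ∅.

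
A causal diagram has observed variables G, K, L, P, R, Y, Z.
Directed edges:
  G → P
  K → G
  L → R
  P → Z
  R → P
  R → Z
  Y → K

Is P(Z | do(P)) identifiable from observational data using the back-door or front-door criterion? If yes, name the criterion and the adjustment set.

desc(P)\{P}={Z}; candidates ⊆ {G,K,L,R,Y}.
size 0: {}; under {} P still reaches {G,K,L,R,Y,Z} ∋ Z.
{R}: P⊥Z given {R} in G with P→· removed — back-door holds.
P(Z|do(P)) = Σ_{R} P(Z|P,R)·P(R).

P(Z|do(P)): backdoor, adjust for {R}.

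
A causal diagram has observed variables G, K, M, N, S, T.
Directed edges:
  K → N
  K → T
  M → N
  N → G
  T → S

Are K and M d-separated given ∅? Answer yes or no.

Yes — K ⊥ M | ∅.

Bayes-Ball from K | ∅ reaches {G,N,S,T}.
M ∉ reach(K|∅) ⇒ K ⊥ M | ∅.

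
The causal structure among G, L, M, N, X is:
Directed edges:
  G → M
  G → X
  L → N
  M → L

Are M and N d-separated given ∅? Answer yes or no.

No — M and N are d-connected given ∅.

Bayes-Ball from M | ∅ reaches {G,L,N,X}.
N ∈ reach(M|∅) ⇒ M ⊥̸ N | ∅.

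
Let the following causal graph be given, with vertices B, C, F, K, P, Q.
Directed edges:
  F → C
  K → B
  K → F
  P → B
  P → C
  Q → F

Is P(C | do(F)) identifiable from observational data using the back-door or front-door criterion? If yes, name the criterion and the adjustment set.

P(C|do(F)): backdoor, adjust for ∅.

desc(F)\{F}={C}; candidates ⊆ {B,K,P,Q}.
∅: F⊥C given ∅ in G with F→· removed — back-door holds.
P(C|do(F)) = P(C|F) — no adjustment needed.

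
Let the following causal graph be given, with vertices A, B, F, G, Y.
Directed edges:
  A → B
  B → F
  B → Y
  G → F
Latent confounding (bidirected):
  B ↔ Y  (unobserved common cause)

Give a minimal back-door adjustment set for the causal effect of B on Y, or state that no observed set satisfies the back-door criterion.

B→Y: no observed back-door set.

desc(B)\{B}={F,Y}; candidates ⊆ {A,G}.
B↔Y: latent back-door arc(s) into B.
size 0: {}; under {} B still reaches {A,Y} ∋ Y.
size 1: {A}, {G}; under {A} B still reaches {Y} ∋ Y.
size 2: {A,G}; under {A,G} B still reaches {Y} ∋ Y.
B↔Y cannot be blocked by any observed set — no back-door set.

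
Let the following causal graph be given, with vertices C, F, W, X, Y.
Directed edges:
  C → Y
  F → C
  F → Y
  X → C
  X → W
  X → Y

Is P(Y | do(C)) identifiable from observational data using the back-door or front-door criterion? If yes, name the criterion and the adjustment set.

desc(C)\{C}={Y}; candidates ⊆ {F,W,X}.
size 0: {}; under {} C still reaches {F,W,X,Y} ∋ Y.
size 1: {F}, {W}, {X}; under {F} C still reaches {W,X,Y} ∋ Y.
{F,X}: C⊥Y given {F,X} in G with C→· removed — back-door holds.
P(Y|do(C)) = Σ_{F,X} P(Y|C,F,X)·P(F,X).

P(Y|do(C)): backdoor, adjust for {F, X}.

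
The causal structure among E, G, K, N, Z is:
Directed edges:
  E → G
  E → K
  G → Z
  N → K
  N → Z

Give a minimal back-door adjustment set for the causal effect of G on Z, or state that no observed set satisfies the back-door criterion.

desc(G)\{G}={Z}; candidates ⊆ {E,K,N}.
∅: G⊥Z given ∅ in G with G→· removed — back-door holds.

G→Z: minimal back-door set ∅.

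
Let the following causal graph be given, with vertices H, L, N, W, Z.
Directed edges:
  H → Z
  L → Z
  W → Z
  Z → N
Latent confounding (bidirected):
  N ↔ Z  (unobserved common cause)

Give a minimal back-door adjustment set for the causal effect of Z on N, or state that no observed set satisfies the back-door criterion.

Z→N: no observed back-door set.

desc(Z)\{Z}={N}; candidates ⊆ {H,L,W}.
Z↔N: latent back-door arc(s) into Z.
size 0: {}; under {} Z still reaches {H,L,N,W} ∋ N.
size 1: {H}, {L}, {W}; under {H} Z still reaches {L,N,W} ∋ N.
size 2: {H,L}, {H,W}, {L,W}; under {H,L} Z still reaches {N,W} ∋ N.
Z↔N cannot be blocked by any observed set — no back-door set.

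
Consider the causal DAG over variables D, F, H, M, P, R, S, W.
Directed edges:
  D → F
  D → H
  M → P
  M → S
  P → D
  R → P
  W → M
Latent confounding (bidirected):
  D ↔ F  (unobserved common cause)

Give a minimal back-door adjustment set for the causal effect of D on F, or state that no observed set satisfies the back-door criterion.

desc(D)\{D}={F,H}; candidates ⊆ {M,P,R,S,W}.
D↔F: latent back-door arc(s) into D.
size 0: {}; under {} D still reaches {F,M,P,R,S,W} ∋ F.
size 1: {M}, {P}, {R} …(+2); under {M} D still reaches {F,P,R} ∋ F.
size 2: {M,P}, {M,R}, {M,S} …(+7); under {M,P} D still reaches {F} ∋ F.
D↔F cannot be blocked by any observed set — no back-door set.

D→F: no observed back-door set.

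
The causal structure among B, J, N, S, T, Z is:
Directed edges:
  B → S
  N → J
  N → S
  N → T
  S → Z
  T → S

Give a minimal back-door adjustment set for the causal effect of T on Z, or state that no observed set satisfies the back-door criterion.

desc(T)\{T}={S,Z}; candidates ⊆ {B,J,N}.
size 0: {}; under {} T still reaches {J,N,S,Z} ∋ Z.
{N}: T⊥Z given {N} in G with T→· removed — back-door holds.

T→Z: minimal back-door set {N}.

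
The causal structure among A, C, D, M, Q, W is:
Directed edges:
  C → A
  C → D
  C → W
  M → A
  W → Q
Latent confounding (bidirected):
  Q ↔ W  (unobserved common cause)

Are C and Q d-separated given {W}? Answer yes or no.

No — C and Q are d-connected given {W}.

Bayes-Ball from C | {W} reaches {A,D,Q}.
Q ∈ reach(C|{W}) ⇒ C ⊥̸ Q | {W}.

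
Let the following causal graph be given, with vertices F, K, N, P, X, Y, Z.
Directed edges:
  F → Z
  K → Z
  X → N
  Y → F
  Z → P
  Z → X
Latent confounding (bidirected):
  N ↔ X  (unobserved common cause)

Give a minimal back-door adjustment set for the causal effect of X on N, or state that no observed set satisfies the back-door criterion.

X→N: no observed back-door set.

desc(X)\{X}={N}; candidates ⊆ {F,K,P,Y,Z}.
X↔N: latent back-door arc(s) into X.
size 0: {}; under {} X still reaches {F,K,N,P,Y,Z} ∋ N.
size 1: {F}, {K}, {P} …(+2); under {F} X still reaches {K,N,P,Z} ∋ N.
size 2: {F,K}, {F,P}, {F,Y} …(+7); under {F,K} X still reaches {N,P,Z} ∋ N.
X↔N cannot be blocked by any observed set — no back-door set.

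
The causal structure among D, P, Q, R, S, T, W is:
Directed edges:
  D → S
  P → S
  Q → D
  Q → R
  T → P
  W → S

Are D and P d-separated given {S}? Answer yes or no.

No — D and P are d-connected given {S}.

Bayes-Ball from D | {S} reaches {P,Q,R,T,W}.
P ∈ reach(D|{S}) ⇒ D ⊥̸ P | {S}.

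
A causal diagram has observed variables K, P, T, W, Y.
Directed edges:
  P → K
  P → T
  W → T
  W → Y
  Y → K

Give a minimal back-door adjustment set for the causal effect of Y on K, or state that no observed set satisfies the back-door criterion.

desc(Y)\{Y}={K}; candidates ⊆ {P,T,W}.
∅: Y⊥K given ∅ in G with Y→· removed — back-door holds.

Y→K: minimal back-door set ∅.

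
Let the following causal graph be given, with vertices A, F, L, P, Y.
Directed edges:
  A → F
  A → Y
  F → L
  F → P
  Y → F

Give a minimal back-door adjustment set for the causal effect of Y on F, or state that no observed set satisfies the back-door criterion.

desc(Y)\{Y}={F,L,P}; candidates ⊆ {A}.
size 0: {}; under {} Y still reaches {A,F,L,P} ∋ F.
{A}: Y⊥F given {A} in G with Y→· removed — back-door holds.

Y→F: minimal back-door set {A}.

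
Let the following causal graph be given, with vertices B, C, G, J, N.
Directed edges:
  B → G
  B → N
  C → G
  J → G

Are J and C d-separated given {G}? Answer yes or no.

Bayes-Ball from J | {G} reaches {B,C,N}.
C ∈ reach(J|{G}) ⇒ J ⊥̸ C | {G}.

No — J and C are d-connected given {G}.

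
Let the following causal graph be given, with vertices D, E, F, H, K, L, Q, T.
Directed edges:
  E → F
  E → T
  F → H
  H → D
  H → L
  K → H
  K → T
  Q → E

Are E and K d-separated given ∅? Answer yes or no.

Bayes-Ball from E | ∅ reaches {D,F,H,L,Q,T}.
K ∉ reach(E|∅) ⇒ E ⊥ K | ∅.

Yes — E ⊥ K | ∅.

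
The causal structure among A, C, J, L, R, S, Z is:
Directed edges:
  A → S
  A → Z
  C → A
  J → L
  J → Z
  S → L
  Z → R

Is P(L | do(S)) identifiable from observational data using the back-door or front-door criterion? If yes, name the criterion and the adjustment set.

desc(S)\{S}={L}; candidates ⊆ {A,C,J,R,Z}.
∅: S⊥L given ∅ in G with S→· removed — back-door holds.
P(L|do(S)) = P(L|S) — no adjustment needed.

P(L|do(S)): backdoor, adjust for ∅.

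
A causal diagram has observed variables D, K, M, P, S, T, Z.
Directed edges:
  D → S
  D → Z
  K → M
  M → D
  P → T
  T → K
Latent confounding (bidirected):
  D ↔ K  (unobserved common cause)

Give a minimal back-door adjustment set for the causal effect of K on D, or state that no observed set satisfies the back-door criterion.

K→D: no observed back-door set.

desc(K)\{K}={D,M,S,Z}; candidates ⊆ {P,T}.
K↔D: latent back-door arc(s) into K.
size 0: {}; under {} K still reaches {D,P,S,T,Z} ∋ D.
size 1: {P}, {T}; under {P} K still reaches {D,S,T,Z} ∋ D.
size 2: {P,T}; under {P,T} K still reaches {D,S,Z} ∋ D.
K↔D cannot be blocked by any observed set — no back-door set.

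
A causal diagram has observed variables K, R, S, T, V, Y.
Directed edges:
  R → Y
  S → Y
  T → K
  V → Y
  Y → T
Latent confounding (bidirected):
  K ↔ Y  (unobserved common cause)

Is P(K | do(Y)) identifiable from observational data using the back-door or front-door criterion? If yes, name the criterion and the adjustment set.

desc(Y)\{Y}={K,T}; candidates ⊆ {R,S,V}.
Y↔K: latent back-door arc(s) into Y.
size 0: {}; under {} Y still reaches {K,R,S,V} ∋ K.
size 1: {R}, {S}, {V}; under {R} Y still reaches {K,S,V} ∋ K.
size 2: {R,S}, {R,V}, {S,V}; under {R,S} Y still reaches {K,V} ∋ K.
Y↔K cannot be blocked by any observed set — no back-door set.
{T}: (i) intercepts every directed Y→K path; (ii) no back-door Y→{T}; (iii) {Y} blocks every back-door {T}→K. Front-door holds.
P(K|do(Y)) = Σ_{T} P(T|Y) Σ_{Y'} P(K|T,Y')P(Y').

P(K|do(Y)): frontdoor, adjust for {T}.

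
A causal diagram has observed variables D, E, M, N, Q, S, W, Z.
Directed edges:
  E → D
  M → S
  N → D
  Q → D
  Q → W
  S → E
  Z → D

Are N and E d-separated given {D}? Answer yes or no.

No — N and E are d-connected given {D}.

Bayes-Ball from N | {D} reaches {E,M,Q,S,W,Z}.
E ∈ reach(N|{D}) ⇒ N ⊥̸ E | {D}.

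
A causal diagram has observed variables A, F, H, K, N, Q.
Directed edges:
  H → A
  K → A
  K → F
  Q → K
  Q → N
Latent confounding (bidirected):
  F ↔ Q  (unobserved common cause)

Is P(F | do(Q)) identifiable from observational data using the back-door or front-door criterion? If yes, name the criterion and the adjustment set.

desc(Q)\{Q}={A,F,K,N}; candidates ⊆ {H}.
Q↔F: latent back-door arc(s) into Q.
size 0: {}; under {} Q still reaches {F} ∋ F.
size 1: {H}; under {H} Q still reaches {F} ∋ F.
Q↔F cannot be blocked by any observed set — no back-door set.
{K}: (i) intercepts every directed Q→F path; (ii) no back-door Q→{K}; (iii) {Q} blocks every back-door {K}→F. Front-door holds.
P(F|do(Q)) = Σ_{K} P(K|Q) Σ_{Q'} P(F|K,Q')P(Q').

P(F|do(Q)): frontdoor, adjust for {K}.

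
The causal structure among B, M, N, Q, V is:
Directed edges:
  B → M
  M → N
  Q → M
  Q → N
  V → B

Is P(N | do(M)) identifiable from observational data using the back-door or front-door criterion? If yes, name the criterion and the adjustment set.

P(N|do(M)): backdoor, adjust for {Q}.

desc(M)\{M}={N}; candidates ⊆ {B,Q,V}.
size 0: {}; under {} M still reaches {B,N,Q,V} ∋ N.
{Q}: M⊥N given {Q} in G with M→· removed — back-door holds.
P(N|do(M)) = Σ_{Q} P(N|M,Q)·P(Q).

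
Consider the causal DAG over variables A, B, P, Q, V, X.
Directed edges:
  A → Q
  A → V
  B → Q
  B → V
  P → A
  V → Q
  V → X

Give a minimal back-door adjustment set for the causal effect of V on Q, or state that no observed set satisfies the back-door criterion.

desc(V)\{V}={Q,X}; candidates ⊆ {A,B,P}.
size 0: {}; under {} V still reaches {A,B,P,Q} ∋ Q.
size 1: {A}, {B}, {P}; under {A} V still reaches {B,Q} ∋ Q.
{A,B}: V⊥Q given {A,B} in G with V→· removed — back-door holds.

V→Q: minimal back-door set {A, B}.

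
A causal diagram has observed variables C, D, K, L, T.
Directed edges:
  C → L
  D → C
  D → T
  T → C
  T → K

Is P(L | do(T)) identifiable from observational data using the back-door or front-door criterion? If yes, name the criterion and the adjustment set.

P(L|do(T)): backdoor, adjust for {D}.

desc(T)\{T}={C,K,L}; candidates ⊆ {D}.
size 0: {}; under {} T still reaches {C,D,L} ∋ L.
{D}: T⊥L given {D} in G with T→· removed — back-door holds.
P(L|do(T)) = Σ_{D} P(L|T,D)·P(D).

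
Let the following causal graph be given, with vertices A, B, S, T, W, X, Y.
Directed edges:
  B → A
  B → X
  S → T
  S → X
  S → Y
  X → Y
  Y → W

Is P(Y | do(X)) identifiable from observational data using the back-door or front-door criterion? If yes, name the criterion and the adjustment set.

P(Y|do(X)): backdoor, adjust for {S}.

desc(X)\{X}={W,Y}; candidates ⊆ {A,B,S,T}.
size 0: {}; under {} X still reaches {A,B,S,T,W,Y} ∋ Y.
{S}: X⊥Y given {S} in G with X→· removed — back-door holds.
P(Y|do(X)) = Σ_{S} P(Y|X,S)·P(S).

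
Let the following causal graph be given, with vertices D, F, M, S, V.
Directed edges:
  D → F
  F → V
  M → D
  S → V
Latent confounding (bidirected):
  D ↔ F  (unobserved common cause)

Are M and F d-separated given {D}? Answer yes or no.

No — M and F are d-connected given {D}.

Bayes-Ball from M | {D} reaches {F,V}.
F ∈ reach(M|{D}) ⇒ M ⊥̸ F | {D}.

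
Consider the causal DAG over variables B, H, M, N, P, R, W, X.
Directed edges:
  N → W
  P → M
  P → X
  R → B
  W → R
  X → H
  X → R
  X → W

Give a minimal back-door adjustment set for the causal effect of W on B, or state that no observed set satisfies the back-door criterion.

W→B: minimal back-door set {X}.

desc(W)\{W}={B,R}; candidates ⊆ {H,M,N,P,X}.
size 0: {}; under {} W still reaches {B,H,M,N,P,R,X} ∋ B.
{X}: W⊥B given {X} in G with W→· removed — back-door holds.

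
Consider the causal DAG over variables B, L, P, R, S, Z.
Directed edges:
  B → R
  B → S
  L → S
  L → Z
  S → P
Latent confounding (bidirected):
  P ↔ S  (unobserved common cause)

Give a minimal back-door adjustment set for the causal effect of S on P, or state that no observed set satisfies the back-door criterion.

S→P: no observed back-door set.

desc(S)\{S}={P}; candidates ⊆ {B,L,R,Z}.
S↔P: latent back-door arc(s) into S.
size 0: {}; under {} S still reaches {B,L,P,R,Z} ∋ P.
size 1: {B}, {L}, {R} …(+1); under {B} S still reaches {L,P,Z} ∋ P.
size 2: {B,L}, {B,R}, {B,Z} …(+3); under {B,L} S still reaches {P} ∋ P.
S↔P cannot be blocked by any observed set — no back-door set.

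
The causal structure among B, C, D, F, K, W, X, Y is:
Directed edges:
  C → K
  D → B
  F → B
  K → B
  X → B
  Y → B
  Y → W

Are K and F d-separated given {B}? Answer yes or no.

No — K and F are d-connected given {B}.

Bayes-Ball from K | {B} reaches {C,D,F,W,X,Y}.
F ∈ reach(K|{B}) ⇒ K ⊥̸ F | {B}.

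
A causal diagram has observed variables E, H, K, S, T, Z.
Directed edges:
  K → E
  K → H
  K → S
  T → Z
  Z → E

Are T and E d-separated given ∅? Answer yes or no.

No — T and E are d-connected given ∅.

Bayes-Ball from T | ∅ reaches {E,Z}.
E ∈ reach(T|∅) ⇒ T ⊥̸ E | ∅.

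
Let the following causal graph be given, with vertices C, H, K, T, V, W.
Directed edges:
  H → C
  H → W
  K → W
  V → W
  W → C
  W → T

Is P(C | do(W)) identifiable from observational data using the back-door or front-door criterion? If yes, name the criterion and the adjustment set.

P(C|do(W)): backdoor, adjust for {H}.

desc(W)\{W}={C,T}; candidates ⊆ {H,K,V}.
size 0: {}; under {} W still reaches {C,H,K,V} ∋ C.
{H}: W⊥C given {H} in G with W→· removed — back-door holds.
P(C|do(W)) = Σ_{H} P(C|W,H)·P(H).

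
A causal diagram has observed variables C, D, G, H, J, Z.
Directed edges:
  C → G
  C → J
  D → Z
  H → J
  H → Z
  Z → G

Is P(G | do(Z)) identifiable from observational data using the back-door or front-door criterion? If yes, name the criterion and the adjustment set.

desc(Z)\{Z}={G}; candidates ⊆ {C,D,H,J}.
∅: Z⊥G given ∅ in G with Z→· removed — back-door holds.
P(G|do(Z)) = P(G|Z) — no adjustment needed.

P(G|do(Z)): backdoor, adjust for ∅.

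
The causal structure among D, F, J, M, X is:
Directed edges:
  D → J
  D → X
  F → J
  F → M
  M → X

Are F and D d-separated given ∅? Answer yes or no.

Bayes-Ball from F | ∅ reaches {J,M,X}.
D ∉ reach(F|∅) ⇒ F ⊥ D | ∅.

Yes — F ⊥ D | ∅.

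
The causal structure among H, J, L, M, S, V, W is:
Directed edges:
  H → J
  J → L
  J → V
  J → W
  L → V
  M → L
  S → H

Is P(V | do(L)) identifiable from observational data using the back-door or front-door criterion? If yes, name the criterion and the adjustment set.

P(V|do(L)): backdoor, adjust for {J}.

desc(L)\{L}={V}; candidates ⊆ {H,J,M,S,W}.
size 0: {}; under {} L still reaches {H,J,M,S,V,W} ∋ V.
{J}: L⊥V given {J} in G with L→· removed — back-door holds.
P(V|do(L)) = Σ_{J} P(V|L,J)·P(J).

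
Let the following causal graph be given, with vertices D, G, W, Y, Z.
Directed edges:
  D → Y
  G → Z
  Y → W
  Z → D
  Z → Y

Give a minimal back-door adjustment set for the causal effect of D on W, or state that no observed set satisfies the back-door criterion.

D→W: minimal back-door set {Z}.

desc(D)\{D}={W,Y}; candidates ⊆ {G,Z}.
size 0: {}; under {} D still reaches {G,W,Y,Z} ∋ W.
{Z}: D⊥W given {Z} in G with D→· removed — back-door holds.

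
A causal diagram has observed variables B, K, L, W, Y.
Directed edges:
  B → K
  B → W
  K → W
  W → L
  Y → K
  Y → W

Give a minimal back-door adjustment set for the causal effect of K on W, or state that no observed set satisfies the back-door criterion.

desc(K)\{K}={L,W}; candidates ⊆ {B,Y}.
size 0: {}; under {} K still reaches {B,L,W,Y} ∋ W.
size 1: {B}, {Y}; under {B} K still reaches {L,W,Y} ∋ W.
{B,Y}: K⊥W given {B,Y} in G with K→· removed — back-door holds.

K→W: minimal back-door set {B, Y}.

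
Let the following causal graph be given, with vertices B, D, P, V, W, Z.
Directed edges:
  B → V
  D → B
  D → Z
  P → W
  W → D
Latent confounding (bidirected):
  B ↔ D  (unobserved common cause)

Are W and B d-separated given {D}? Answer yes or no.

No — W and B are d-connected given {D}.

Bayes-Ball from W | {D} reaches {B,P,V}.
B ∈ reach(W|{D}) ⇒ W ⊥̸ B | {D}.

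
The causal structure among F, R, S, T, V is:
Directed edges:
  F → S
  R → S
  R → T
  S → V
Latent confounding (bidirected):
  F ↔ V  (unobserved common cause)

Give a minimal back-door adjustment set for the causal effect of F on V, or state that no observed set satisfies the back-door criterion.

desc(F)\{F}={S,V}; candidates ⊆ {R,T}.
F↔V: latent back-door arc(s) into F.
size 0: {}; under {} F still reaches {V} ∋ V.
size 1: {R}, {T}; under {R} F still reaches {V} ∋ V.
size 2: {R,T}; under {R,T} F still reaches {V} ∋ V.
F↔V cannot be blocked by any observed set — no back-door set.

F→V: no observed back-door set.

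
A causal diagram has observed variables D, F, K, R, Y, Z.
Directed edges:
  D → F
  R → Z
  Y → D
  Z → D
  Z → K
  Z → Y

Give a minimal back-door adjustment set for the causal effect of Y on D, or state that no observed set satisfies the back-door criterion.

Y→D: minimal back-door set {Z}.

desc(Y)\{Y}={D,F}; candidates ⊆ {K,R,Z}.
size 0: {}; under {} Y still reaches {D,F,K,R,Z} ∋ D.
{Z}: Y⊥D given {Z} in G with Y→· removed — back-door holds.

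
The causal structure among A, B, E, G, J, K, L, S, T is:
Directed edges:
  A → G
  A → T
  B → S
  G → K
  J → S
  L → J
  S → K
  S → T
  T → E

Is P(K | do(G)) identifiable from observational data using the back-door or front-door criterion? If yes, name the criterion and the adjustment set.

desc(G)\{G}={K}; candidates ⊆ {A,B,E,J,L,S,T}.
∅: G⊥K given ∅ in G with G→· removed — back-door holds.
P(K|do(G)) = P(K|G) — no adjustment needed.

P(K|do(G)): backdoor, adjust for ∅.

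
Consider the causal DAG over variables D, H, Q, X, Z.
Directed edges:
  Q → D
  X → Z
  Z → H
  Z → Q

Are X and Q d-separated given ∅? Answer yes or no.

Bayes-Ball from X | ∅ reaches {D,H,Q,Z}.
Q ∈ reach(X|∅) ⇒ X ⊥̸ Q | ∅.

No — X and Q are d-connected given ∅.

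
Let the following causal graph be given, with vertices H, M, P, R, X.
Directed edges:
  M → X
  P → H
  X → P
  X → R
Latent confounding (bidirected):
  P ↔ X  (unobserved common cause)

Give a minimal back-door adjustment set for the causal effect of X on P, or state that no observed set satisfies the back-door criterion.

desc(X)\{X}={H,P,R}; candidates ⊆ {M}.
X↔P: latent back-door arc(s) into X.
size 0: {}; under {} X still reaches {H,M,P} ∋ P.
size 1: {M}; under {M} X still reaches {H,P} ∋ P.
X↔P cannot be blocked by any observed set — no back-door set.

X→P: no observed back-door set.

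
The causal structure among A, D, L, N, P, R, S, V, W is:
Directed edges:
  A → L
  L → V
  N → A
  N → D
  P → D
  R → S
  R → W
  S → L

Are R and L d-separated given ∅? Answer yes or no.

Bayes-Ball from R | ∅ reaches {L,S,V,W}.
L ∈ reach(R|∅) ⇒ R ⊥̸ L | ∅.

No — R and L are d-connected given ∅.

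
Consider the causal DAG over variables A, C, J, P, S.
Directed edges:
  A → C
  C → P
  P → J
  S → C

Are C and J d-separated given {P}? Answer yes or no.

Yes — C ⊥ J | {P}.

Bayes-Ball from C | {P} reaches {A,S}.
J ∉ reach(C|{P}) ⇒ C ⊥ J | {P}.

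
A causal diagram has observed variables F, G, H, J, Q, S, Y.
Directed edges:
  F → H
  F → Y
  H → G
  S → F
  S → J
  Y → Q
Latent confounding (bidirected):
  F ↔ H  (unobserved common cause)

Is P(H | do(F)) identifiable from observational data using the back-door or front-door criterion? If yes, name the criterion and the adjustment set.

P(H|do(F)): not identifiable (no BD/FD set).

desc(F)\{F}={G,H,Q,Y}; candidates ⊆ {J,S}.
F↔H: latent back-door arc(s) into F.
size 0: {}; under {} F still reaches {G,H,J,S} ∋ H.
size 1: {J}, {S}; under {J} F still reaches {G,H,S} ∋ H.
size 2: {J,S}; under {J,S} F still reaches {G,H} ∋ H.
F↔H cannot be blocked by any observed set — no back-door set.
No mediator lies on a directed F→…→H path.
Neither criterion identifies P(H|do(F)) in this graph.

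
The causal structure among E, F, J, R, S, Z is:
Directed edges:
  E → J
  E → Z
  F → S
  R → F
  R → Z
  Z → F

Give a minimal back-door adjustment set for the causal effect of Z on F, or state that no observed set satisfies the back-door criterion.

desc(Z)\{Z}={F,S}; candidates ⊆ {E,J,R}.
size 0: {}; under {} Z still reaches {E,F,J,R,S} ∋ F.
{R}: Z⊥F given {R} in G with Z→· removed — back-door holds.

Z→F: minimal back-door set {R}.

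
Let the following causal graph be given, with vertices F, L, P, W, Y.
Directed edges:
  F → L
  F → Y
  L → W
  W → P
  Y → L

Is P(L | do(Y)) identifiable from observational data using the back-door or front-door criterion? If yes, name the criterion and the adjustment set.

desc(Y)\{Y}={L,P,W}; candidates ⊆ {F}.
size 0: {}; under {} Y still reaches {F,L,P,W} ∋ L.
{F}: Y⊥L given {F} in G with Y→· removed — back-door holds.
P(L|do(Y)) = Σ_{F} P(L|Y,F)·P(F).

P(L|do(Y)): backdoor, adjust for {F}.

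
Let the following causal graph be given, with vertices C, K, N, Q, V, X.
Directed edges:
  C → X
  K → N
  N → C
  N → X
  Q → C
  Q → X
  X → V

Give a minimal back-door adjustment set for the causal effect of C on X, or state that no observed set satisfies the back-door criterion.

C→X: minimal back-door set {N, Q}.

desc(C)\{C}={V,X}; candidates ⊆ {K,N,Q}.
size 0: {}; under {} C still reaches {K,N,Q,V,X} ∋ X.
size 1: {K}, {N}, {Q}; under {K} C still reaches {N,Q,V,X} ∋ X.
{N,Q}: C⊥X given {N,Q} in G with C→· removed — back-door holds.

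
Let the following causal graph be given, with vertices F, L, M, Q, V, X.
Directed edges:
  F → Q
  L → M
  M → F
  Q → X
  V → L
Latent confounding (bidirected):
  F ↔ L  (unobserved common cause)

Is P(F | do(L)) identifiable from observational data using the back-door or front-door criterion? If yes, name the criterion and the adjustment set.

desc(L)\{L}={F,M,Q,X}; candidates ⊆ {V}.
L↔F: latent back-door arc(s) into L.
size 0: {}; under {} L still reaches {F,Q,V,X} ∋ F.
size 1: {V}; under {V} L still reaches {F,Q,X} ∋ F.
L↔F cannot be blocked by any observed set — no back-door set.
{M}: (i) intercepts every directed L→F path; (ii) no back-door L→{M}; (iii) {L} blocks every back-door {M}→F. Front-door holds.
P(F|do(L)) = Σ_{M} P(M|L) Σ_{L'} P(F|M,L')P(L').

P(F|do(L)): frontdoor, adjust for {M}.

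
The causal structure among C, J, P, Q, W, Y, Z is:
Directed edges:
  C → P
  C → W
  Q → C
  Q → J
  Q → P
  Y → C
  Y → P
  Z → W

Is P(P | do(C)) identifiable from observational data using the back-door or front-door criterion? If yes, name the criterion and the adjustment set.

desc(C)\{C}={P,W}; candidates ⊆ {J,Q,Y,Z}.
size 0: {}; under {} C still reaches {J,P,Q,Y} ∋ P.
size 1: {J}, {Q}, {Y} …(+1); under {J} C still reaches {P,Q,Y} ∋ P.
{Q,Y}: C⊥P given {Q,Y} in G with C→· removed — back-door holds.
P(P|do(C)) = Σ_{Q,Y} P(P|C,Q,Y)·P(Q,Y).

P(P|do(C)): backdoor, adjust for {Q, Y}.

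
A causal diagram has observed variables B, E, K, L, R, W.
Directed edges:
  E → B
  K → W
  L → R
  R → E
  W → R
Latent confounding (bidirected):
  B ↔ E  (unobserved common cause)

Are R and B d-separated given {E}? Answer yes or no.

Bayes-Ball from R | {E} reaches {B,K,L,W}.
B ∈ reach(R|{E}) ⇒ R ⊥̸ B | {E}.

No — R and B are d-connected given {E}.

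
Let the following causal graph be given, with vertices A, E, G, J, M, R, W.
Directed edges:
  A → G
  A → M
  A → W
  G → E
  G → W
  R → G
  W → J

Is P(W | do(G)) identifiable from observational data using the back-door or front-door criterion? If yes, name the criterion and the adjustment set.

desc(G)\{G}={E,J,W}; candidates ⊆ {A,M,R}.
size 0: {}; under {} G still reaches {A,J,M,R,W} ∋ W.
{A}: G⊥W given {A} in G with G→· removed — back-door holds.
P(W|do(G)) = Σ_{A} P(W|G,A)·P(A).

P(W|do(G)): backdoor, adjust for {A}.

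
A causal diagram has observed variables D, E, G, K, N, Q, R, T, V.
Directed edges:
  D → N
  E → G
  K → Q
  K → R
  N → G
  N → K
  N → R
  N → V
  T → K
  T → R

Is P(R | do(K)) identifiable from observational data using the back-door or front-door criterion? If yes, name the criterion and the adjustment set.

P(R|do(K)): backdoor, adjust for {N, T}.

desc(K)\{K}={Q,R}; candidates ⊆ {D,E,G,N,T,V}.
size 0: {}; under {} K still reaches {D,G,N,R,T,V} ∋ R.
size 1: {D}, {E}, {G} …(+3); under {D} K still reaches {G,N,R,T,V} ∋ R.
{N,T}: K⊥R given {N,T} in G with K→· removed — back-door holds.
P(R|do(K)) = Σ_{N,T} P(R|K,N,T)·P(N,T).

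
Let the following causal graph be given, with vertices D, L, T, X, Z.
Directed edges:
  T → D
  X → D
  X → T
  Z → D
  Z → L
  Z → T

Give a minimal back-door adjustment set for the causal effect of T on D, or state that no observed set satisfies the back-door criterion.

T→D: minimal back-door set {X, Z}.

desc(T)\{T}={D}; candidates ⊆ {L,X,Z}.
size 0: {}; under {} T still reaches {D,L,X,Z} ∋ D.
size 1: {L}, {X}, {Z}; under {L} T still reaches {D,X,Z} ∋ D.
{X,Z}: T⊥D given {X,Z} in G with T→· removed — back-door holds.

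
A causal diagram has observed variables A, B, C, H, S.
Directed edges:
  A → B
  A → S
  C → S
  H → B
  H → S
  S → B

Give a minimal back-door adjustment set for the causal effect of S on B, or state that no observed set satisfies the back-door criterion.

desc(S)\{S}={B}; candidates ⊆ {A,C,H}.
size 0: {}; under {} S still reaches {A,B,C,H} ∋ B.
size 1: {A}, {C}, {H}; under {A} S still reaches {B,C,H} ∋ B.
{A,H}: S⊥B given {A,H} in G with S→· removed — back-door holds.

S→B: minimal back-door set {A, H}.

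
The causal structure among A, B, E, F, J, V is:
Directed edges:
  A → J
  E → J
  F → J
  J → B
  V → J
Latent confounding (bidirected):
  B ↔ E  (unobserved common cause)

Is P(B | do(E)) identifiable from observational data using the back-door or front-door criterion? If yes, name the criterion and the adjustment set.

desc(E)\{E}={B,J}; candidates ⊆ {A,F,V}.
E↔B: latent back-door arc(s) into E.
size 0: {}; under {} E still reaches {B} ∋ B.
size 1: {A}, {F}, {V}; under {A} E still reaches {B} ∋ B.
size 2: {A,F}, {A,V}, {F,V}; under {A,F} E still reaches {B} ∋ B.
E↔B cannot be blocked by any observed set — no back-door set.
{J}: (i) intercepts every directed E→B path; (ii) no back-door E→{J}; (iii) {E} blocks every back-door {J}→B. Front-door holds.
P(B|do(E)) = Σ_{J} P(J|E) Σ_{E'} P(B|J,E')P(E').

P(B|do(E)): frontdoor, adjust for {J}.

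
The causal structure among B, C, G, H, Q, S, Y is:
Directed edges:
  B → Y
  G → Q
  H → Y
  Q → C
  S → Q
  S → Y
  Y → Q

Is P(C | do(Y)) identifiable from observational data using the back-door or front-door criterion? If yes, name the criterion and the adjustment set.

P(C|do(Y)): backdoor, adjust for {S}.

desc(Y)\{Y}={C,Q}; candidates ⊆ {B,G,H,S}.
size 0: {}; under {} Y still reaches {B,C,H,Q,S} ∋ C.
{S}: Y⊥C given {S} in G with Y→· removed — back-door holds.
P(C|do(Y)) = Σ_{S} P(C|Y,S)·P(S).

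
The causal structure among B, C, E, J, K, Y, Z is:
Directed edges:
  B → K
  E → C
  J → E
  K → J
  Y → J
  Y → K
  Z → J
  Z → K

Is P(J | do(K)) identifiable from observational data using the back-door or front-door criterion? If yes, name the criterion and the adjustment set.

P(J|do(K)): backdoor, adjust for {Y, Z}.

desc(K)\{K}={C,E,J}; candidates ⊆ {B,Y,Z}.
size 0: {}; under {} K still reaches {B,C,E,J,Y,Z} ∋ J.
size 1: {B}, {Y}, {Z}; under {B} K still reaches {C,E,J,Y,Z} ∋ J.
{Y,Z}: K⊥J given {Y,Z} in G with K→· removed — back-door holds.
P(J|do(K)) = Σ_{Y,Z} P(J|K,Y,Z)·P(Y,Z).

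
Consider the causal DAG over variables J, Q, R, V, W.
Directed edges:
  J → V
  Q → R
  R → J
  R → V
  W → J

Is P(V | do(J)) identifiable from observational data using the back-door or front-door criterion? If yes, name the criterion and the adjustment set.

P(V|do(J)): backdoor, adjust for {R}.

desc(J)\{J}={V}; candidates ⊆ {Q,R,W}.
size 0: {}; under {} J still reaches {Q,R,V,W} ∋ V.
{R}: J⊥V given {R} in G with J→· removed — back-door holds.
P(V|do(J)) = Σ_{R} P(V|J,R)·P(R).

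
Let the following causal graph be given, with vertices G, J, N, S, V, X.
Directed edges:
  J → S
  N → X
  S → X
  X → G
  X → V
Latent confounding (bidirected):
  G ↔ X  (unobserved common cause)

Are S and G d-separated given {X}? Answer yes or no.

No — S and G are d-connected given {X}.

Bayes-Ball from S | {X} reaches {G,J,N}.
G ∈ reach(S|{X}) ⇒ S ⊥̸ G | {X}.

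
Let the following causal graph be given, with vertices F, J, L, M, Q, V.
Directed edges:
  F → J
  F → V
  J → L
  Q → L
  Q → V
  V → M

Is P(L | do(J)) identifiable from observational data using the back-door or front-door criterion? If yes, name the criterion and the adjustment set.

desc(J)\{J}={L}; candidates ⊆ {F,M,Q,V}.
∅: J⊥L given ∅ in G with J→· removed — back-door holds.
P(L|do(J)) = P(L|J) — no adjustment needed.

P(L|do(J)): backdoor, adjust for ∅.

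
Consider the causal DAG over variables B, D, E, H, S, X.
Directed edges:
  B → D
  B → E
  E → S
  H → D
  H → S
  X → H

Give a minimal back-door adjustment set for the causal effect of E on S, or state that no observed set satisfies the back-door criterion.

E→S: minimal back-door set ∅.

desc(E)\{E}={S}; candidates ⊆ {B,D,H,X}.
∅: E⊥S given ∅ in G with E→· removed — back-door holds.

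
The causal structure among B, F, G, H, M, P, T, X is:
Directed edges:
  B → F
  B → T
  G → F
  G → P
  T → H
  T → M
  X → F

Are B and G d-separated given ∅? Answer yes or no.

Yes — B ⊥ G | ∅.

Bayes-Ball from B | ∅ reaches {F,H,M,T}.
G ∉ reach(B|∅) ⇒ B ⊥ G | ∅.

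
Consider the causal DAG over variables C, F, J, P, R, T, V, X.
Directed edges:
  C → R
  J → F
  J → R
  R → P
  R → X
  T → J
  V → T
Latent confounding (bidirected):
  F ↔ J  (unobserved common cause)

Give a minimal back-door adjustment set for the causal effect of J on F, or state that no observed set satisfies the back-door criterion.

desc(J)\{J}={F,P,R,X}; candidates ⊆ {C,T,V}.
J↔F: latent back-door arc(s) into J.
size 0: {}; under {} J still reaches {F,T,V} ∋ F.
size 1: {C}, {T}, {V}; under {C} J still reaches {F,T,V} ∋ F.
size 2: {C,T}, {C,V}, {T,V}; under {C,T} J still reaches {F} ∋ F.
J↔F cannot be blocked by any observed set — no back-door set.

J→F: no observed back-door set.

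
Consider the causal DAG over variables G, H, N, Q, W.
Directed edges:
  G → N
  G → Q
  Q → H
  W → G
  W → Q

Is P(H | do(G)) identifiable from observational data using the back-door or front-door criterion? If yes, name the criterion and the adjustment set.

P(H|do(G)): backdoor, adjust for {W}.

desc(G)\{G}={H,N,Q}; candidates ⊆ {W}.
size 0: {}; under {} G still reaches {H,Q,W} ∋ H.
{W}: G⊥H given {W} in G with G→· removed — back-door holds.
P(H|do(G)) = Σ_{W} P(H|G,W)·P(W).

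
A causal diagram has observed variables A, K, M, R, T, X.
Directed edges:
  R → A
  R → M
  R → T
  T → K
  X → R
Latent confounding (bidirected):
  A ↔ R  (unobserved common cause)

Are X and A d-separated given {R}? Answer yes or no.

Bayes-Ball from X | {R} reaches {A}.
A ∈ reach(X|{R}) ⇒ X ⊥̸ A | {R}.

No — X and A are d-connected given {R}.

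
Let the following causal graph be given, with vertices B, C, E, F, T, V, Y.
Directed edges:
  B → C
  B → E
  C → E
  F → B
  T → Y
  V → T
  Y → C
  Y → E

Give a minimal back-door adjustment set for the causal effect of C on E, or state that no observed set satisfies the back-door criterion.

desc(C)\{C}={E}; candidates ⊆ {B,F,T,V,Y}.
size 0: {}; under {} C still reaches {B,E,F,T,V,Y} ∋ E.
size 1: {B}, {F}, {T} …(+2); under {B} C still reaches {E,T,V,Y} ∋ E.
{B,Y}: C⊥E given {B,Y} in G with C→· removed — back-door holds.

C→E: minimal back-door set {B, Y}.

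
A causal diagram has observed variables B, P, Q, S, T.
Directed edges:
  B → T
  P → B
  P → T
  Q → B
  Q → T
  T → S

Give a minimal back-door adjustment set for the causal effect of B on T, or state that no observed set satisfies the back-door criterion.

B→T: minimal back-door set {P, Q}.

desc(B)\{B}={S,T}; candidates ⊆ {P,Q}.
size 0: {}; under {} B still reaches {P,Q,S,T} ∋ T.
size 1: {P}, {Q}; under {P} B still reaches {Q,S,T} ∋ T.
{P,Q}: B⊥T given {P,Q} in G with B→· removed — back-door holds.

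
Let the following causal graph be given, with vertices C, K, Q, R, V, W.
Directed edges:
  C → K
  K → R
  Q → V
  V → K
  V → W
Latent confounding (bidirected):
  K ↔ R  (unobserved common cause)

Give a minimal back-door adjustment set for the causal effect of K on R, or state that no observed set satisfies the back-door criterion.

K→R: no observed back-door set.

desc(K)\{K}={R}; candidates ⊆ {C,Q,V,W}.
K↔R: latent back-door arc(s) into K.
size 0: {}; under {} K still reaches {C,Q,R,V,W} ∋ R.
size 1: {C}, {Q}, {V} …(+1); under {C} K still reaches {Q,R,V,W} ∋ R.
size 2: {C,Q}, {C,V}, {C,W} …(+3); under {C,Q} K still reaches {R,V,W} ∋ R.
K↔R cannot be blocked by any observed set — no back-door set.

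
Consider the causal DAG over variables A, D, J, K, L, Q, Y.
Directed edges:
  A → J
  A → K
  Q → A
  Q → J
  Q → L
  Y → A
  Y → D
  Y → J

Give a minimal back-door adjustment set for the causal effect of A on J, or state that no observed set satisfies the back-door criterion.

desc(A)\{A}={J,K}; candidates ⊆ {D,L,Q,Y}.
size 0: {}; under {} A still reaches {D,J,L,Q,Y} ∋ J.
size 1: {D}, {L}, {Q} …(+1); under {D} A still reaches {J,L,Q,Y} ∋ J.
{Q,Y}: A⊥J given {Q,Y} in G with A→· removed — back-door holds.

A→J: minimal back-door set {Q, Y}.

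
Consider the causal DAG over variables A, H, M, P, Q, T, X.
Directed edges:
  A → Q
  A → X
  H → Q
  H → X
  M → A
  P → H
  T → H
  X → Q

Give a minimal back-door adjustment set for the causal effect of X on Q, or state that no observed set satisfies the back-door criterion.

X→Q: minimal back-door set {A, H}.

desc(X)\{X}={Q}; candidates ⊆ {A,H,M,P,T}.
size 0: {}; under {} X still reaches {A,H,M,P,Q,T} ∋ Q.
size 1: {A}, {H}, {M} …(+2); under {A} X still reaches {H,P,Q,T} ∋ Q.
{A,H}: X⊥Q given {A,H} in G with X→· removed — back-door holds.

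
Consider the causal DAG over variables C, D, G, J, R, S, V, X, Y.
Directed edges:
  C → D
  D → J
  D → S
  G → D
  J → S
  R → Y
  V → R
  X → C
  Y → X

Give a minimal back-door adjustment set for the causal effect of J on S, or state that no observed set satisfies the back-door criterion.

J→S: minimal back-door set {D}.

desc(J)\{J}={S}; candidates ⊆ {C,D,G,R,V,X,Y}.
size 0: {}; under {} J still reaches {C,D,G,R,S,V,X,Y} ∋ S.
{D}: J⊥S given {D} in G with J→· removed — back-door holds.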